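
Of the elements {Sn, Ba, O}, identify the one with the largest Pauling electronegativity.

O

Atoms toward the upper right of the periodic table pull bonding electrons most strongly.
Here both period and group differ, so the two effects have to be weighed against each other.
Sn > Ba: both effects reinforce here, so Sn is clearly the higher of the two.
O > Sn: both effects reinforce here, so O is clearly the higher of the two.
Tabulated electronegativity (Pauling): O 3.44, Sn 1.96, Ba 0.89.
The largest Pauling electronegativity among these belongs to O.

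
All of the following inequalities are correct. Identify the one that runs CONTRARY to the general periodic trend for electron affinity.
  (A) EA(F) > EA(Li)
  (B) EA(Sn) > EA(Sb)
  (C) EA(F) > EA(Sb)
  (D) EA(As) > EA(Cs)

(B)

The general trend: electron affinity increases across a period and decreases down a group.
(A) F (period 2, group 17) vs Li (period 2, group 1): the stated order agrees with the simple trend.
(B) Sn (period 5, group 14) vs Sb (period 5, group 15): the stated order contradicts the simple trend.
(C) F (period 2, group 17) vs Sb (period 5, group 15): the stated order agrees with the simple trend.
(D) As (period 4, group 15) vs Cs (period 6, group 1): the stated order agrees with the simple trend.
The exception is (B): adding an electron to Sb's half-filled 5p³ is unfavourable, so Sn has the more exothermic EA.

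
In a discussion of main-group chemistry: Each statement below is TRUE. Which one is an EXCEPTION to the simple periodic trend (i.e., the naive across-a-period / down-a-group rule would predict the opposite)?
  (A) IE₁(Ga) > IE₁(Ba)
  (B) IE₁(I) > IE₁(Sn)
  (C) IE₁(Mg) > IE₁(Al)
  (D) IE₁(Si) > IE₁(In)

The general trend: first ionization energy increases across a period and decreases down a group.
(A) Ga (period 4, group 13) vs Ba (period 6, group 2): the stated order agrees with the simple trend.
(B) I (period 5, group 17) vs Sn (period 5, group 14): the stated order agrees with the simple trend.
(C) Mg (period 3, group 2) vs Al (period 3, group 13): the stated order contradicts the simple trend.
(D) Si (period 3, group 14) vs In (period 5, group 13): the stated order agrees with the simple trend.
The exception is (C): Al's single 3p electron is easier to remove than one from Mg's filled 3s².

(C)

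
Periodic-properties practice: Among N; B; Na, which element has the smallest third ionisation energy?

B

Consider each +2 ion: N²⁺ still has 3 valence electrons; B²⁺ still has 1 valence electron; Na²⁺ is already 1 electron into the core.
Breaking into a closed-shell core is much more expensive than removing a leftover valence electron — Na has the largest IE_3 here.
Valence configurations: N²⁺ [He]2s²2p¹, B²⁺ [He]2s¹.
Approximate IE_3 values (kJ/mol): N 4578, B 3660, Na 6910.
Hence IE_3: B < N < Na.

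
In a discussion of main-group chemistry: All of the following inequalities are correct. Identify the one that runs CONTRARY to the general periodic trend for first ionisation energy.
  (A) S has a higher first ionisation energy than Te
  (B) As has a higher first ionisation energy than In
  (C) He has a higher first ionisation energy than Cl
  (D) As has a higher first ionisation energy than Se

(D)

The general trend: first ionisation energy increases across a period and decreases down a group.
(A) S (period 3, group 16) vs Te (period 5, group 16): the stated order agrees with the simple trend.
(B) As (period 4, group 15) vs In (period 5, group 13): the stated order agrees with the simple trend.
(C) He (period 1, group 18) vs Cl (period 3, group 17): the stated order agrees with the simple trend.
(D) As (period 4, group 15) vs Se (period 4, group 16): the stated order contradicts the simple trend.
The exception is (D): Se (4p⁴) ionizes more easily than half-filled As (4p³).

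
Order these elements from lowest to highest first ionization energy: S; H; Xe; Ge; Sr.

H is in period 1, group 1; S is in period 3, group 16; Ge is in period 4, group 14; Sr is in period 5, group 2; Xe is in period 5, group 18.
First ionization energy rises across a period (greater Z_eff holds electrons more tightly) and falls down a group (valence electrons are farther from the nucleus).
Neither a single period nor a single group — weigh both effects.
Ge > Sr: relative to Sr, both the across-period and down-group shifts push Ge's first ionization energy up.
S > Ge: both effects reinforce here, so S is clearly the higher of the two.
Xe > S: the two effects oppose for this pair; the across-period effect wins (1170 vs 1000 kJ/mol).
H > Xe: period and group pull opposite ways; the down-group shift dominates (1312 vs 1170 kJ/mol).
Tabulated first ionization energy (kJ/mol): H 1312, S 1000, Ge 762, Sr 550, Xe 1170.
So from lowest to highest: Sr < Ge < S < Xe < H.

Sr < Ge < S < Xe < H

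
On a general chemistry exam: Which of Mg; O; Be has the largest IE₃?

Consider each +2 ion: Mg²⁺ is the bare [Ne] core; O²⁺ still has 4 valence electrons; Be²⁺ is the bare [He] core.
Core electrons are held far more tightly than valence electrons, so Mg and Be top the IE_3 order.
Tabulated IE_3 (kJ/mol): Mg 7733, O 5300, Be 14849.
Hence IE_3: O < Mg < Be.

Be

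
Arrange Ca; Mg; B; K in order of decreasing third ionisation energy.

Mg, Ca, K, B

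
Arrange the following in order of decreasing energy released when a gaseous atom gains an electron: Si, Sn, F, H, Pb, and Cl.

H is in period 1, group 1; F is in period 2, group 17; Si is in period 3, group 14; Cl is in period 3, group 17; Sn is in period 5, group 14; Pb is in period 6, group 14.
EA tends to increase across a period and decrease down a group, though the pattern is less regular than for IE or radius.
Neither a single period nor a single group — weigh both effects.
H > Pb: period and group pull opposite ways; the down-group shift dominates (73 vs 35 kJ/mol).
Sn > H: the two effects oppose for this pair; the across-period effect wins (107 vs 73 kJ/mol).
Si > Sn: they share group 14; the group trend gives Si the larger value.
F > Si: both effects reinforce here, so F is clearly the higher of the two.
Cl > F: this pair runs against the simple trend — see the exception note.
Note the exception: Cl has a higher electron affinity than F, contrary to the simple trend — F's small 2p subshell makes the incoming electron feel strong e⁻–e⁻ repulsion, so Cl actually releases more energy on gaining an electron.
Tabulated electron affinity (kJ/mol): H 73, F 328, Si 134, Cl 349, Sn 107, Pb 35.
So from highest to lowest: Cl > F > Si > Sn > H > Pb.

Cl > F > Si > Sn > H > Pb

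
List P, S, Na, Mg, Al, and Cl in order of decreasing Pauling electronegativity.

Atoms toward the upper right of the periodic table pull bonding electrons most strongly.
All lie in period 3, so electronegativity increases left to right.
So from highest to lowest: Cl > S > P > Al > Mg > Na.

Cl, S, P, Al, Mg, Na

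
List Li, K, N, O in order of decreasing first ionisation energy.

N > O > Li > K

Across a period the outer electron is held more tightly (higher IE₁); down a group it sits in a higher shell, more shielded, and comes off more easily.
Neither a single period nor a single group — weigh both effects.
Li > K: Li sits above K in group 1, so the down-group effect alone puts Li higher.
O > Li: O lies to the right of Li in period 2, so the across-period effect alone puts O higher.
N > O: this pair runs against the simple trend — see the exception note.
Note the exception: N has a higher first ionization energy than O, contrary to the simple trend — pairing an electron in O's 2p⁴ costs repulsion energy, so O ionizes more easily than half-filled N (2p³).
Approximate values (kJ/mol): Li 520, N 1402, O 1314, K 419.
So from highest to lowest: N > O > Li > K.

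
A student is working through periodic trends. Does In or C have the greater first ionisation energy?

C is in period 2, group 14; In is in period 5, group 13.
Removing the outermost electron gets harder across a period and easier down a group.
Neither a single period nor a single group — weigh both effects.
C > In: relative to In, both the across-period and down-group shifts push C's first ionization energy up.
Approximate values (kJ/mol): C 1086, In 558.
So C has the greater first ionisation energy (C > In).

C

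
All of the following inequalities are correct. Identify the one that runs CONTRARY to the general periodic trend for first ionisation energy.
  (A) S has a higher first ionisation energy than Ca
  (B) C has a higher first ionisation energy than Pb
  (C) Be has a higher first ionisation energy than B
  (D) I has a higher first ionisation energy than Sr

The general trend: first ionisation energy increases across a period and decreases down a group.
(A) S (period 3, group 16) vs Ca (period 4, group 2): the stated order agrees with the simple trend.
(B) C (period 2, group 14) vs Pb (period 6, group 14): the stated order agrees with the simple trend.
(C) Be (period 2, group 2) vs B (period 2, group 13): the stated order contradicts the simple trend.
(D) I (period 5, group 17) vs Sr (period 5, group 2): the stated order agrees with the simple trend.
The exception is (C): removing B's lone 2p electron is easier than breaking Be's filled 2s².

(C)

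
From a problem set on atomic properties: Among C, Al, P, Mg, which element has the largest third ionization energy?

The third ionization energy removes an electron from the +2 ion. For each element: C²⁺ still has 2 valence electrons; Al²⁺ still has 1 valence electron; P²⁺ still has 3 valence electrons; Mg²⁺ is the bare [Ne] core.
Pulling an electron out of a noble-gas core costs far more than removing a remaining valence electron, so Mg sits at the high end of IE_3.
Valence configurations: C²⁺ [He]2s², Al²⁺ [Ne]3s¹, P²⁺ [Ne]3s²3p¹.
Tabulated IE_3 (kJ/mol): C 4620, Al 2745, P 2914, Mg 7733.
So the third ionization energies run Al < P < C < Mg.

Mg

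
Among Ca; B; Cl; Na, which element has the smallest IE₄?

Cl

Consider each +3 ion: Ca³⁺ is already 1 electron into the core; B³⁺ is the bare [He] core; Cl³⁺ still has 4 valence electrons; Na³⁺ is already 2 electrons into the core.
Breaking into a closed-shell core is much more expensive than removing a leftover valence electron — Ca, Na and B have the largest IE_4 here.
Tabulated IE_4 (kJ/mol): Ca 6491, B 25026, Cl 5159, Na 9543.
Putting it together, IE_4: Cl < Ca < Na < B.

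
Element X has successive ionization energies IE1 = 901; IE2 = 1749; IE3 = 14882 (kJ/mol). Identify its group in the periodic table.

Group 2

Look for the largest jump between consecutive ionization energies: IE3/IE2 ≈ 8.5, far larger than any earlier ratio.
That jump marks the point where a core electron is being removed. So the atom has 2 valence electrons.
A main-group element with 2 valence electrons is in group 2.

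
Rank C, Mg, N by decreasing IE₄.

IE_4 is the cost of taking one more electron from the +3 cation: C³⁺ still has 1 valence electron; Mg³⁺ is already 1 electron into the core; N³⁺ still has 2 valence electrons.
Pulling an electron out of a noble-gas core costs far more than removing a remaining valence electron, so Mg sits at the high end of IE_4.
Valence configurations: C³⁺ [He]2s¹, N³⁺ [He]2s².
Approximate IE_4 values (kJ/mol): C 6223, Mg 10543, N 7475.
Overall IE_4 order: C < N < Mg.

Mg > N > C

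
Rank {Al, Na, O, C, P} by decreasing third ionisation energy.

After 2 electrons have been removed, what remains? Al²⁺ still has 1 valence electron; Na²⁺ is already 1 electron into the core; O²⁺ still has 4 valence electrons; C²⁺ still has 2 valence electrons; P²⁺ still has 3 valence electrons.
Core electrons are held far more tightly than valence electrons, so Na tops the IE_3 order.
Valence configurations: Al²⁺ [Ne]3s¹, O²⁺ [He]2s²2p², C²⁺ [He]2s², P²⁺ [Ne]3s²3p¹.
The numbers (kJ/mol): Al 2745, Na 6910, O 5300, C 4620, P 2914.
Overall IE_3 order: Al < P < C < O < Na.

Na > O > C > P > Al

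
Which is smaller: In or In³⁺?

Forming In³⁺ removes 3 electrons from In. Fewer electrons for the same nuclear charge means less shielding and a higher Z_eff on the remaining electrons, and for main-group metals the entire outer shell is lost.
A cation is smaller than its parent atom: In³⁺ < In.

In³⁺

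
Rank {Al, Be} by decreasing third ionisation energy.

Be, Al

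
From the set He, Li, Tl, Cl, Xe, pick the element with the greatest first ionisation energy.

IE₁ increases left→right with effective nuclear charge and decreases top→bottom as the valence shell moves farther out.
Neither a single period nor a single group — weigh both effects.
Tl > Li: period and group pull opposite ways; the across-period shift dominates (589 vs 520 kJ/mol).
Xe > Tl: both effects reinforce here, so Xe is clearly the higher of the two.
Cl > Xe: the two effects oppose for this pair; the down-group effect wins (1251 vs 1170 kJ/mol).
He > Cl: both effects reinforce here, so He is clearly the higher of the two.
Tabulated first ionization energy (kJ/mol): He 2372, Li 520, Cl 1251, Xe 1170, Tl 589.
The greatest first ionisation energy among these belongs to He.

He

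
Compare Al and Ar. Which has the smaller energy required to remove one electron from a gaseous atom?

Al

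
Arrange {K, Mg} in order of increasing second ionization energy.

The second ionization energy removes an electron from the +1 ion. For each element: K⁺ is the bare [Ar] core; Mg⁺ still has 1 valence electron.
Breaking into a closed-shell core is much more expensive than removing a leftover valence electron — K has the largest IE_2 here.
Tabulated IE_2 (kJ/mol): K 3052, Mg 1451.
Overall IE_2 order: Mg < K.

Mg < K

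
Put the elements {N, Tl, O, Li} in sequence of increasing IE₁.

Li < Tl < O < N

Li is in period 2, group 1; N is in period 2, group 15; O is in period 2, group 16; Tl is in period 6, group 13.
Across a period the outer electron is held more tightly (higher IE₁); down a group it sits in a higher shell, more shielded, and comes off more easily.
Here both period and group differ, so the two effects have to be weighed against each other.
Tl > Li: period and group pull opposite ways; the across-period shift dominates (589 vs 520 kJ/mol).
O > Tl: relative to Tl, both the across-period and down-group shifts push O's first ionization energy up.
N > O: this pair runs against the simple trend — see the exception note.
Note the exception: N has a higher first ionization energy than O, contrary to the simple trend — pairing an electron in O's 2p⁴ costs repulsion energy, so O ionizes more easily than half-filled N (2p³).
For reference (kJ/mol): Li 520, N 1402, O 1314, Tl 589.
So from lowest to highest: Li < Tl < O < N.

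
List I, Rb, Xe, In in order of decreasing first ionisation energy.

Xe, I, In, Rb

Rb is in period 5, group 1; In is in period 5, group 13; I is in period 5, group 17; Xe is in period 5, group 18.
Across a period the outer electron is held more tightly (higher IE₁); down a group it sits in a higher shell, more shielded, and comes off more easily.
All lie in period 5, so first ionization energy increases left to right.
So from highest to lowest: Xe > I > In > Rb.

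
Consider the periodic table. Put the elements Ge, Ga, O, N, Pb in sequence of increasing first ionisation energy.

Ga < Pb < Ge < O < N

N is in period 2, group 15; O is in period 2, group 16; Ga is in period 4, group 13; Ge is in period 4, group 14; Pb is in period 6, group 14.
First ionization energy rises across a period (greater Z_eff holds electrons more tightly) and falls down a group (valence electrons are farther from the nucleus).
Here both period and group differ, so the two effects have to be weighed against each other.
Pb > Ga: period and group pull opposite ways; the across-period shift dominates (716 vs 579 kJ/mol).
Ge > Pb: they share group 14; the group trend gives Ge the larger value.
O > Ge: both effects reinforce here, so O is clearly the higher of the two.
N > O: this pair runs against the simple trend — see the exception note.
Note the exception: N has a higher first ionization energy than O, contrary to the simple trend — pairing an electron in O's 2p⁴ costs repulsion energy, so O ionizes more easily than half-filled N (2p³).
Tabulated first ionization energy (kJ/mol): N 1402, O 1314, Ga 579, Ge 762, Pb 716.
So from lowest to highest: Ga < Pb < Ge < O < N.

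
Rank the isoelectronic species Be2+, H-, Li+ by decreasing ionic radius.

H- > Li+ > Be2+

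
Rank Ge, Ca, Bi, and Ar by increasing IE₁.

Ca < Bi < Ge < Ar

Removing the outermost electron gets harder across a period and easier down a group.
Here both period and group differ, so the two effects have to be weighed against each other.
Bi > Ca: period and group pull opposite ways; the across-period shift dominates (703 vs 590 kJ/mol).
Ge > Bi: period and group pull opposite ways; the down-group shift dominates (762 vs 703 kJ/mol).
Ar > Ge: both effects reinforce here, so Ar is clearly the higher of the two.
Tabulated first ionization energy (kJ/mol): Ar 1521, Ca 590, Ge 762, Bi 703.
So from lowest to highest: Ca < Bi < Ge < Ar.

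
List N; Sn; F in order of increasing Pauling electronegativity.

N is in period 2, group 15; F is in period 2, group 17; Sn is in period 5, group 14.
Electronegativity increases across a period and decreases down a group, tracking effective nuclear charge and atomic size.
These span different periods and groups, so the two trends combine.
N > Sn: both effects reinforce here, so N is clearly the higher of the two.
F > N: both are in period 2; the period trend gives F the larger value.
For reference (Pauling): N 3.04, F 3.98, Sn 1.96.
So from lowest to highest: Sn < N < F.

Sn < N < F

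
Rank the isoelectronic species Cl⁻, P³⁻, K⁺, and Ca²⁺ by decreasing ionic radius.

All of these have 18 electrons, so size is governed by nuclear charge alone: the more protons, the stronger the pull on the same electron cloud, and the smaller the ion.
Nuclear charges: Ca²⁺ (Z=20), K⁺ (Z=19), Cl⁻ (Z=17), P³⁻ (Z=15).
Largest to smallest: P³⁻ > Cl⁻ > K⁺ > Ca²⁺.

P³⁻ > Cl⁻ > K⁺ > Ca²⁺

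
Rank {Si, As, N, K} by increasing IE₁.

First ionization energy rises across a period (greater Z_eff holds electrons more tightly) and falls down a group (valence electrons are farther from the nucleus).
Neither a single period nor a single group — weigh both effects.
Si > K: relative to K, both the across-period and down-group shifts push Si's first ionization energy up.
As > Si: the two effects oppose for this pair; the across-period effect wins (947 vs 786 kJ/mol).
N > As: N sits above As in group 15, so the down-group effect alone puts N higher.
For reference (kJ/mol): N 1402, Si 786, K 419, As 947.
So from lowest to highest: K < Si < As < N.

K < Si < As < N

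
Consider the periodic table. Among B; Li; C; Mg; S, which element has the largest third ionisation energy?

After 2 electrons have been removed, what remains? B²⁺ still has 1 valence electron; Li²⁺ is already 1 electron into the core; C²⁺ still has 2 valence electrons; Mg²⁺ is the bare [Ne] core; S²⁺ still has 4 valence electrons.
Pulling an electron out of a noble-gas core costs far more than removing a remaining valence electron, so Mg and Li sit at the high end of IE_3.
Valence configurations: B²⁺ [He]2s¹, C²⁺ [He]2s², S²⁺ [Ne]3s²3p².
Approximate IE_3 values (kJ/mol): B 3660, Li 11815, C 4620, Mg 7733, S 3357.
Overall IE_3 order: S < B < C < Mg < Li.

Li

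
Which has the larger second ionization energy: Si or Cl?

After 1 electron has been removed, what remains? Si⁺ still has 3 valence electrons; Cl⁺ still has 6 valence electrons.
All are still removing valence electrons, so compare the +1 ions as you would atoms: IE_2 generally rises across a period (higher Z_eff) and falls down a group (larger shell), subject to the usual subshell exceptions.
Valence configurations: Si⁺ [Ne]3s²3p¹, Cl⁺ [Ne]3s²3p⁴.
Tabulated IE_2 (kJ/mol): Si 1577, Cl 2298.
Overall IE_2 order: Si < Cl.

Cl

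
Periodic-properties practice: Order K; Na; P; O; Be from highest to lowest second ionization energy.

The second ionization energy removes an electron from the +1 ion. For each element: K⁺ is the bare [Ar] core; Na⁺ is the bare [Ne] core; P⁺ still has 4 valence electrons; O⁺ still has 5 valence electrons; Be⁺ still has 1 valence electron.
Usually core removal costs more than valence removal, but here the competition is close: a tightly held n=2 valence electron can cost more to remove than an n=3 core electron, so the actual values have to decide it.
Valence configurations: P⁺ [Ne]3s²3p², O⁺ [He]2s²2p³, Be⁺ [He]2s¹.
Approximate IE_2 values (kJ/mol): K 3052, Na 4562, P 1907, O 3388, Be 1757.
Hence IE_2: Be < P < K < O < Na.

Na > O > K > P > Be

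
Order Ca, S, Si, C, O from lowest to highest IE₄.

Consider each +3 ion: Ca³⁺ is already 1 electron into the core; S³⁺ still has 3 valence electrons; Si³⁺ still has 1 valence electron; C³⁺ still has 1 valence electron; O³⁺ still has 3 valence electrons.
Usually core removal costs more than valence removal, but here the competition is close: a tightly held n=2 valence electron can cost more to remove than an n=3 core electron, so the actual values have to decide it.
Valence configurations: S³⁺ [Ne]3s²3p¹, Si³⁺ [Ne]3s¹, C³⁺ [He]2s¹, O³⁺ [He]2s²2p¹.
The numbers (kJ/mol): Ca 6491, S 4556, Si 4356, C 6223, O 7469.
Overall IE_4 order: Si < S < C < Ca < O.

Si < S < C < Ca < O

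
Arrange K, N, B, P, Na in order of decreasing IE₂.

The second ionization energy removes an electron from the +1 ion. For each element: K⁺ is the bare [Ar] core; N⁺ still has 4 valence electrons; B⁺ still has 2 valence electrons; P⁺ still has 4 valence electrons; Na⁺ is the bare [Ne] core.
Pulling an electron out of a noble-gas core costs far more than removing a remaining valence electron, so K and Na sit at the high end of IE_2.
Valence configurations: N⁺ [He]2s²2p², B⁺ [He]2s², P⁺ [Ne]3s²3p².
The numbers (kJ/mol): K 3052, N 2856, B 2427, P 1907, Na 4562.
Putting it together, IE_2: P < B < N < K < Na.

Na > K > N > B > P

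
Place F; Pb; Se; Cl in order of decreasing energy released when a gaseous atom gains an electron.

F is in period 2, group 17; Cl is in period 3, group 17; Se is in period 4, group 16; Pb is in period 6, group 14.
Atoms with high Z_eff and room in the valence shell (especially the halogens) have the most exothermic electron affinities.
Neither a single period nor a single group — weigh both effects.
Se > Pb: both effects reinforce here, so Se is clearly the higher of the two.
F > Se: relative to Se, both the across-period and down-group shifts push F's electron affinity up.
Cl > F: this pair runs against the simple trend — see the exception note.
Note the exception: Cl has a higher electron affinity than F, contrary to the simple trend — F's small 2p subshell makes the incoming electron feel strong e⁻–e⁻ repulsion, so Cl actually releases more energy on gaining an electron.
Tabulated electron affinity (kJ/mol): F 328, Cl 349, Se 195, Pb 35.
So from highest to lowest: Cl > F > Se > Pb.

Cl > F > Se > Pb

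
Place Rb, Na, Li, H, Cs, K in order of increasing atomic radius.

H is in period 1, group 1; Li is in period 2, group 1; Na is in period 3, group 1; K is in period 4, group 1; Rb is in period 5, group 1; Cs is in period 6, group 1.
Atomic radius shrinks across a period as nuclear charge pulls the same shell inward, and grows down a group as new shells are added.
All are in group 1, so atomic radius increases down the group.
So from smallest to largest: H < Li < Na < K < Rb < Cs.

H < Li < Na < K < Rb < Cs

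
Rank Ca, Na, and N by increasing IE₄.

Ca < N < Na

The fourth ionization energy removes an electron from the +3 ion. For each element: Ca³⁺ is already 1 electron into the core; Na³⁺ is already 2 electrons into the core; N³⁺ still has 2 valence electrons.
Usually core removal costs more than valence removal, but here the competition is close: a tightly held n=2 valence electron can cost more to remove than an n=3 core electron, so the actual values have to decide it.
The numbers (kJ/mol): Ca 6491, Na 9543, N 7475.
Overall IE_4 order: Ca < N < Na.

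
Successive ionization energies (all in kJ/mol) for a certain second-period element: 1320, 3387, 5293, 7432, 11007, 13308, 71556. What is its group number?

Look for the largest jump between consecutive ionization energies: IE7/IE6 ≈ 5.4, far larger than any earlier ratio.
That jump marks the point where a core electron is being removed. So the atom has 6 valence electrons.
A main-group element with 6 valence electrons is in group 16.

Group 16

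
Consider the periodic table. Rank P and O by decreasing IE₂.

IE_2 is the cost of taking one more electron from the +1 cation: P⁺ still has 4 valence electrons; O⁺ still has 5 valence electrons.
All are still removing valence electrons, so compare the +1 ions as you would atoms: IE_2 generally rises across a period (higher Z_eff) and falls down a group (larger shell), subject to the usual subshell exceptions.
Valence configurations: P⁺ [Ne]3s²3p², O⁺ [He]2s²2p³.
The numbers (kJ/mol): P 1907, O 3388.
Overall IE_2 order: P < O.

O, P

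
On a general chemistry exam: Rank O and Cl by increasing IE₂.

Cl < O

Consider each +1 ion: O⁺ still has 5 valence electrons; Cl⁺ still has 6 valence electrons.
All are still removing valence electrons, so compare the +1 ions as you would atoms: IE_2 generally rises across a period (higher Z_eff) and falls down a group (larger shell), subject to the usual subshell exceptions.
Valence configurations: O⁺ [He]2s²2p³, Cl⁺ [Ne]3s²3p⁴.
The numbers (kJ/mol): O 3388, Cl 2298.
Overall IE_2 order: Cl < O.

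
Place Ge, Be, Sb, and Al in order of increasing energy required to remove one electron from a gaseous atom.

Al, Ge, Sb, Be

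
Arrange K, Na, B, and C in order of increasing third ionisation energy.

B, K, C, Na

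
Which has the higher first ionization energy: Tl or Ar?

Across a period the outer electron is held more tightly (higher IE₁); down a group it sits in a higher shell, more shielded, and comes off more easily.
These span different periods and groups, so the two trends combine.
Ar > Tl: relative to Tl, both the across-period and down-group shifts push Ar's first ionization energy up.
Approximate values (kJ/mol): Ar 1521, Tl 589.
So Ar has the higher first ionization energy (Ar > Tl).

Ar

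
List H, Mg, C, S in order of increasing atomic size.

H is in period 1, group 1; C is in period 2, group 14; Mg is in period 3, group 2; S is in period 3, group 16.
Moving right in a period, electrons are added to the same shell under a stronger nuclear pull, so atoms get smaller; moving down, a new shell is opened and atoms get larger.
Neither a single period nor a single group — weigh both effects.
C > H: period and group pull opposite ways; the down-group shift dominates (75 vs 32 pm).
S > C: period and group pull opposite ways; the down-group shift dominates (103 vs 75 pm).
Mg > S: Mg lies to the left of S in period 3, so the across-period effect alone puts Mg larger.
For reference (pm): H 32, C 75, Mg 139, S 103.
So from smallest to largest: H < C < S < Mg.

H < C < S < Mg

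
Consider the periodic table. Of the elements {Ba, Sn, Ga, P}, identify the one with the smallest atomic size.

P

Radius decreases left→right (rising Z_eff, same n) and increases top→bottom (higher n).
Here both period and group differ, so the two effects have to be weighed against each other.
Ga > P: relative to P, both the across-period and down-group shifts push Ga's atomic radius up.
Sn > Ga: period and group pull opposite ways; the down-group shift dominates (140 vs 124 pm).
Ba > Sn: relative to Sn, both the across-period and down-group shifts push Ba's atomic radius up.
Approximate values (pm): P 111, Ga 124, Sn 140, Ba 196.
The smallest atomic size among these belongs to P.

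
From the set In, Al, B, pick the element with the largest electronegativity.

B is in period 2, group 13; Al is in period 3, group 13; In is in period 5, group 13.
Electronegativity increases across a period and decreases down a group, tracking effective nuclear charge and atomic size.
All are in group 13; the group trend (electronegativity increases up the group) applies, with the exception below.
Note the exception: In has a higher electronegativity than Al, contrary to the simple trend — poor shielding by filled d (and f) subshells raises the heavier element's effective nuclear charge more than the simple down-group trend predicts.
Approximate values (Pauling): B 2.04, Al 1.61, In 1.78.
The largest electronegativity among these belongs to B.

B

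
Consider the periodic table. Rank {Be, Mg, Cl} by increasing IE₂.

Mg < Be < Cl

The second ionization energy removes an electron from the +1 ion. For each element: Be⁺ still has 1 valence electron; Mg⁺ still has 1 valence electron; Cl⁺ still has 6 valence electrons.
All are still removing valence electrons, so compare the +1 ions as you would atoms: IE_2 generally rises across a period (higher Z_eff) and falls down a group (larger shell), subject to the usual subshell exceptions.
Valence configurations: Be⁺ [He]2s¹, Mg⁺ [Ne]3s¹, Cl⁺ [Ne]3s²3p⁴.
Tabulated IE_2 (kJ/mol): Be 1757, Mg 1451, Cl 2298.
Overall IE_2 order: Mg < Be < Cl.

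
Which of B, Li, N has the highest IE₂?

The second ionization energy removes an electron from the +1 ion. For each element: B⁺ still has 2 valence electrons; Li⁺ is the bare [He] core; N⁺ still has 4 valence electrons.
Breaking into a closed-shell core is much more expensive than removing a leftover valence electron — Li has the largest IE_2 here.
Valence configurations: B⁺ [He]2s², N⁺ [He]2s²2p².
Approximate IE_2 values (kJ/mol): B 2427, Li 7298, N 2856.
Hence IE_2: B < N < Li.

Li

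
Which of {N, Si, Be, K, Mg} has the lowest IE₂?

Mg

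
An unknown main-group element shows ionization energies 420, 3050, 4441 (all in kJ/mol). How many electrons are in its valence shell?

1

Look for the largest jump between consecutive ionization energies: IE2/IE1 ≈ 7.3, far larger than any earlier ratio.
That jump marks the point where a core electron is being removed. So the atom has 1 valence electron.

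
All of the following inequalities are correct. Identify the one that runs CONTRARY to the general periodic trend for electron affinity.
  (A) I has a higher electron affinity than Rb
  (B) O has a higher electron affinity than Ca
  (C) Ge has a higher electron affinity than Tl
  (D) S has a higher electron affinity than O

(D)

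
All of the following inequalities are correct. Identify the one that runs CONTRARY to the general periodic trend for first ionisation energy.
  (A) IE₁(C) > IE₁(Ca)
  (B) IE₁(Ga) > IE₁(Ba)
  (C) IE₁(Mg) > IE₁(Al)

The general trend: first ionisation energy increases across a period and decreases down a group.
(A) C (period 2, group 14) vs Ca (period 4, group 2): the stated order agrees with the simple trend.
(B) Ga (period 4, group 13) vs Ba (period 6, group 2): the stated order agrees with the simple trend.
(C) Mg (period 3, group 2) vs Al (period 3, group 13): the stated order contradicts the simple trend.
The exception is (C): Al's single 3p electron is easier to remove than one from Mg's filled 3s².

(C)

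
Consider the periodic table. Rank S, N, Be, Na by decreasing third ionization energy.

Be, Na, N, S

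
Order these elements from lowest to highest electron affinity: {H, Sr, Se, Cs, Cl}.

Sr, Cs, H, Se, Cl

H is in period 1, group 1; Cl is in period 3, group 17; Se is in period 4, group 16; Sr is in period 5, group 2; Cs is in period 6, group 1.
Electron affinity generally becomes more exothermic across a period toward the halogens and less exothermic down a group.
Here both period and group differ, so the two effects have to be weighed against each other.
Cs > Sr: this pair runs against the simple trend — see the exception note.
H > Cs: H sits above Cs in group 1, so the down-group effect alone puts H higher.
Se > H: the two effects oppose for this pair; the across-period effect wins (195 vs 73 kJ/mol).
Cl > Se: both effects reinforce here, so Cl is clearly the higher of the two.
Note the exception: Cs has a higher electron affinity than Sr, contrary to the simple trend — adding an electron to Sr (ns²) has to open a new, higher-energy np subshell, which is unfavourable.
For reference (kJ/mol): H 73, Cl 349, Se 195, Sr 5, Cs 46.
So from lowest to highest: Sr < Cs < H < Se < Cl.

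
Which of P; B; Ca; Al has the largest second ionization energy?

The second ionization energy removes an electron from the +1 ion. For each element: P⁺ still has 4 valence electrons; B⁺ still has 2 valence electrons; Ca⁺ still has 1 valence electron; Al⁺ still has 2 valence electrons.
All are still removing valence electrons, so compare the +1 ions as you would atoms: IE_2 generally rises across a period (higher Z_eff) and falls down a group (larger shell), subject to the usual subshell exceptions.
Valence configurations: P⁺ [Ne]3s²3p², B⁺ [He]2s², Ca⁺ [Ar]4s¹, Al⁺ [Ne]3s².
Approximate IE_2 values (kJ/mol): P 1907, B 2427, Ca 1145, Al 1817.
Hence IE_2: Ca < Al < P < B.

B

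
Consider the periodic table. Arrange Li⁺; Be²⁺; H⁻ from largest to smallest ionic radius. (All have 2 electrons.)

H⁻ > Li⁺ > Be²⁺

All of these have 2 electrons, so size is governed by nuclear charge alone: the more protons, the stronger the pull on the same electron cloud, and the smaller the ion.
Nuclear charges: Be²⁺ (Z=4), Li⁺ (Z=3), H⁻ (Z=1).
Largest to smallest: H⁻ > Li⁺ > Be²⁺.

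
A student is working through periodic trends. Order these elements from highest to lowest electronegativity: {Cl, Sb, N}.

Cl > N > Sb

N is in period 2, group 15; Cl is in period 3, group 17; Sb is in period 5, group 15.
Smaller atoms with higher effective nuclear charge are more electronegative.
Neither a single period nor a single group — weigh both effects.
N > Sb: N sits above Sb in group 15, so the down-group effect alone puts N higher.
Cl > N: period and group pull opposite ways; the across-period shift dominates (3.16 vs 3.04).
Approximate values (Pauling): N 3.04, Cl 3.16, Sb 2.05.
So from highest to lowest: Cl > N > Sb.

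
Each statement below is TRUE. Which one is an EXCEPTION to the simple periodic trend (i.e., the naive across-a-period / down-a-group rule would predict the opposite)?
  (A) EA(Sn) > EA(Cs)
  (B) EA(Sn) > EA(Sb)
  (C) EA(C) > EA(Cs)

The general trend: electron affinity increases across a period and decreases down a group.
(A) Sn (period 5, group 14) vs Cs (period 6, group 1): the stated order agrees with the simple trend.
(B) Sn (period 5, group 14) vs Sb (period 5, group 15): the stated order contradicts the simple trend.
(C) C (period 2, group 14) vs Cs (period 6, group 1): the stated order agrees with the simple trend.
The exception is (B): adding an electron to Sb's half-filled 5p³ is unfavourable, so Sn has the more exothermic EA.

(B)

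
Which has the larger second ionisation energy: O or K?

O

After 1 electron has been removed, what remains? O⁺ still has 5 valence electrons; K⁺ is the bare [Ar] core.
Usually core removal costs more than valence removal, but here the competition is close: a tightly held n=2 valence electron can cost more to remove than an n=3 core electron, so the actual values have to decide it.
Tabulated IE_2 (kJ/mol): O 3388, K 3052.
Hence IE_2: K < O.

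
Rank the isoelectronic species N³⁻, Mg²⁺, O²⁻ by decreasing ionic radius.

All of these have 10 electrons, so size is governed by nuclear charge alone: the more protons, the stronger the pull on the same electron cloud, and the smaller the ion.
Nuclear charges: Mg²⁺ (Z=12), O²⁻ (Z=8), N³⁻ (Z=7).
Largest to smallest: N³⁻ > O²⁻ > Mg²⁺.

N³⁻ > O²⁻ > Mg²⁺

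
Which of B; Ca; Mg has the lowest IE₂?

Ca

Consider each +1 ion: B⁺ still has 2 valence electrons; Ca⁺ still has 1 valence electron; Mg⁺ still has 1 valence electron.
All are still removing valence electrons, so compare the +1 ions as you would atoms: IE_2 generally rises across a period (higher Z_eff) and falls down a group (larger shell), subject to the usual subshell exceptions.
Valence configurations: B⁺ [He]2s², Ca⁺ [Ar]4s¹, Mg⁺ [Ne]3s¹.
Approximate IE_2 values (kJ/mol): B 2427, Ca 1145, Mg 1451.
Overall IE_2 order: Ca < Mg < B.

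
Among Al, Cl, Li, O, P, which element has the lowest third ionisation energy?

Al

Consider each +2 ion: Al²⁺ still has 1 valence electron; Cl²⁺ still has 5 valence electrons; Li²⁺ is already 1 electron into the core; O²⁺ still has 4 valence electrons; P²⁺ still has 3 valence electrons.
Core electrons are held far more tightly than valence electrons, so Li tops the IE_3 order.
Valence configurations: Al²⁺ [Ne]3s¹, Cl²⁺ [Ne]3s²3p³, O²⁺ [He]2s²2p², P²⁺ [Ne]3s²3p¹.
Approximate IE_3 values (kJ/mol): Al 2745, Cl 3822, Li 11815, O 5300, P 2914.
So the third ionization energies run Al < P < Cl < O < Li.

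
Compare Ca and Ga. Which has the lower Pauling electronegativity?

Ca

EN rises left→right (higher Z_eff, smaller atoms) and falls top→bottom (larger, more shielded atoms).
All lie in period 4, so electronegativity increases left to right.
So Ca has the lower Pauling electronegativity (Ca < Ga).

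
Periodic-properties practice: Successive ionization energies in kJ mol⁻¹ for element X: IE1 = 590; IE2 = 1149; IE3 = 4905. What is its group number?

Group 2

Look for the largest jump between consecutive ionization energies: IE3/IE2 ≈ 4.3, far larger than any earlier ratio.
That jump marks the point where a core electron is being removed. So the atom has 2 valence electrons.
A main-group element with 2 valence electrons is in group 2.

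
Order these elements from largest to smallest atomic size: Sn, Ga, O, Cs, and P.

Cs > Sn > Ga > P > O

O is in period 2, group 16; P is in period 3, group 15; Ga is in period 4, group 13; Sn is in period 5, group 14; Cs is in period 6, group 1.
Across a period the added protons contract the valence shell; down a group each new principal shell makes the atom larger.
Here both period and group differ, so the two effects have to be weighed against each other.
P > O: both effects reinforce here, so P is clearly the larger of the two.
Ga > P: relative to P, both the across-period and down-group shifts push Ga's atomic radius up.
Sn > Ga: period and group pull opposite ways; the down-group shift dominates (140 vs 124 pm).
Cs > Sn: relative to Sn, both the across-period and down-group shifts push Cs's atomic radius up.
For reference (pm): O 63, P 111, Ga 124, Sn 140, Cs 232.
So from largest to smallest: Cs > Sn > Ga > P > O.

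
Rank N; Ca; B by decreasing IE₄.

The fourth ionization energy removes an electron from the +3 ion. For each element: N³⁺ still has 2 valence electrons; Ca³⁺ is already 1 electron into the core; B³⁺ is the bare [He] core.
Usually core removal costs more than valence removal, but here the competition is close: a tightly held n=2 valence electron can cost more to remove than an n=3 core electron, so the actual values have to decide it.
Approximate IE_4 values (kJ/mol): N 7475, Ca 6491, B 25026.
So the fourth ionization energies run Ca < N < B.

B, N, Ca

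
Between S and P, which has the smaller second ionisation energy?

Consider each +1 ion: S⁺ still has 5 valence electrons; P⁺ still has 4 valence electrons.
All are still removing valence electrons, so compare the +1 ions as you would atoms: IE_2 generally rises across a period (higher Z_eff) and falls down a group (larger shell), subject to the usual subshell exceptions.
Valence configurations: S⁺ [Ne]3s²3p³, P⁺ [Ne]3s²3p².
Approximate IE_2 values (kJ/mol): S 2252, P 1907.
Hence IE_2: P < S.

P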